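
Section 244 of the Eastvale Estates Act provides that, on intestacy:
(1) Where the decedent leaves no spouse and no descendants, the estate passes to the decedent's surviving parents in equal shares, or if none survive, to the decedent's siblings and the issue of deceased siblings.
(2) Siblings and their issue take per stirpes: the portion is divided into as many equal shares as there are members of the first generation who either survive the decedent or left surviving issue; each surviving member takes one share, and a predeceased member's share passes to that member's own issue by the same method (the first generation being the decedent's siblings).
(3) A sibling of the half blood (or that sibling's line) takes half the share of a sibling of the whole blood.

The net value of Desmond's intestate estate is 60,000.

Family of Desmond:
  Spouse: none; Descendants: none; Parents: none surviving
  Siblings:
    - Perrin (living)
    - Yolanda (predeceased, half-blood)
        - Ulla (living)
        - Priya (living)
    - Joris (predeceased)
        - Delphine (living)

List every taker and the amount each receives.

Perrin: 24,000; Ulla: 6,000; Priya: 6,000; Delphine: 24,000

The entire 60,000 passes to the siblings and their issue.
Counting each half-blood sibling's line as half a unit, there are 5/2 units in 60,000, so one unit is 24,000. Whole-blood lines (Perrin and Joris) take 24,000 each; half-blood lines (Yolanda) take 12,000 each.
Yolanda's share (12,000) is divided into 2 shares of 6,000: Ulla and Priya each take 6,000.
Joris's share (24,000) passes entirely to Delphine.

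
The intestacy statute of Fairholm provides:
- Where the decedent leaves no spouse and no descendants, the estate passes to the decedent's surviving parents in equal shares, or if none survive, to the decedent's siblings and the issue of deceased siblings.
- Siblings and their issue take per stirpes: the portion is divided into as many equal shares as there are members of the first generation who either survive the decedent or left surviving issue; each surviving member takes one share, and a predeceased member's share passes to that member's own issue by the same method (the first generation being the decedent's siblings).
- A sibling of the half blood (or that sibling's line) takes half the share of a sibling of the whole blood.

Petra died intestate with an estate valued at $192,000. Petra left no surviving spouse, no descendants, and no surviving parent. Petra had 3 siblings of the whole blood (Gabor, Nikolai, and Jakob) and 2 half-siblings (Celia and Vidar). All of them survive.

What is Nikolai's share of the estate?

Nikolai receives $48,000.

The entire $192,000 passes to the siblings and their issue.
Counting each half-blood sibling's line as half a unit, there are 4 units in $192,000, so one unit is $48,000. Whole-blood lines (Gabor, Nikolai, and Jakob) take $48,000 each; half-blood lines (Celia and Vidar) take $24,000 each.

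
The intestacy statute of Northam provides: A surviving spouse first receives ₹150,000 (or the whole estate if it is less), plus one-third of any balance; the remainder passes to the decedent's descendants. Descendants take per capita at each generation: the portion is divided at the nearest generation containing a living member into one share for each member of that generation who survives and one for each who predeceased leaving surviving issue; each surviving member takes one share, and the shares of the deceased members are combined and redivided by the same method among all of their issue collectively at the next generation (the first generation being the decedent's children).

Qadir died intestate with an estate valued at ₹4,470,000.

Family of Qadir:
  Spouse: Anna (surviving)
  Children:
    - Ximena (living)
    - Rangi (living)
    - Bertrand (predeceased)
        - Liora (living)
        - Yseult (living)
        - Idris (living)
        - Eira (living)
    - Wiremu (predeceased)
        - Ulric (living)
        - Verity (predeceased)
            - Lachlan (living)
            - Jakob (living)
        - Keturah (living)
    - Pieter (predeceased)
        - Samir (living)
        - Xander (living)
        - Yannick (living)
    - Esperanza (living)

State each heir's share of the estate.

Anna first takes ₹150,000, leaving a balance of ₹4,320,000. Anna then takes one-third of the balance (₹1,440,000), for a total of ₹1,590,000. The remaining ₹2,880,000 passes to the descendants.
The descendants' portion (₹2,880,000) is divided at the children's generation into 6 shares of ₹480,000. Ximena, Rangi, and Esperanza each take ₹480,000. The 3 shares of the deceased (Bertrand, Wiremu, and Pieter) are combined into a pool of ₹1,440,000.
That pool (₹1,440,000) is divided at the grandchildren's generation into 10 shares of ₹144,000. Liora, Yseult, Idris, Eira, Ulric, Keturah, Samir, Xander, and Yannick each take ₹144,000. The remaining share for the deceased Verity (₹144,000) is carried to the next generation.
That pool (₹144,000) is divided at the great-grandchildren's generation equally among Lachlan and Jakob: ₹72,000 each.

Anna: ₹1,590,000; Ximena: ₹480,000; Rangi: ₹480,000; Liora: ₹144,000; Yseult: ₹144,000; Idris: ₹144,000; Eira: ₹144,000; Ulric: ₹144,000; Lachlan: ₹72,000; Jakob: ₹72,000; Keturah: ₹144,000; Samir: ₹144,000; Xander: ₹144,000; Yannick: ₹144,000; Esperanza: ₹480,000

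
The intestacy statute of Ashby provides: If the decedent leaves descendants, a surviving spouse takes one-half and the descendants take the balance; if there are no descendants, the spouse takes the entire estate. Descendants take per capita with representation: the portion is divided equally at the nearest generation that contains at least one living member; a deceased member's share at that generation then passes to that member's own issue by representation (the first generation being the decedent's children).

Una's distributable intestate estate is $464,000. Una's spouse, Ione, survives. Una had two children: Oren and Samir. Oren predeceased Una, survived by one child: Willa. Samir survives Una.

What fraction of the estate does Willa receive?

Ione takes one-half of $464,000 = $232,000. The remaining $232,000 passes to the descendants.
The descendants' portion ($232,000) is divided into 2 shares of $116,000: Samir takes $116,000; Oren's $116,000 share passes to Oren's issue.
Oren's share ($116,000) passes entirely to Willa.

Willa receives 1/4 of the estate.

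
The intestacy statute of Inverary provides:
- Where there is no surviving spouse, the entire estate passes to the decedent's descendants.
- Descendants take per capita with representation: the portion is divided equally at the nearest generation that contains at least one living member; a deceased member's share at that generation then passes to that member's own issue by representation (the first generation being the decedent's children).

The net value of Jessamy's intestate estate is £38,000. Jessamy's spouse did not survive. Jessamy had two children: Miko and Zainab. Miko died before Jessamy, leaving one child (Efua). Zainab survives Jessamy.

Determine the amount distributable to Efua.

Efua receives £19,000.

The entire £38,000 passes to the descendants.
That amount (£38,000) is divided into 2 shares of £19,000: Zainab takes £19,000; Miko's £19,000 share passes to Miko's issue.
Miko's share (£19,000) passes entirely to Efua.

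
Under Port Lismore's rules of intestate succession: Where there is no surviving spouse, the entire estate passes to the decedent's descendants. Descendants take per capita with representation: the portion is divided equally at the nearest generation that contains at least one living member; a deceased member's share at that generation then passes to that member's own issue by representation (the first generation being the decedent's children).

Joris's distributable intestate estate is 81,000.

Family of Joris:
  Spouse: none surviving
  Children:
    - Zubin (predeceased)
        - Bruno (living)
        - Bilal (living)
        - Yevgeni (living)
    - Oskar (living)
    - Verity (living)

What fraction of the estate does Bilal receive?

The entire 81,000 passes to the descendants.
That amount (81,000) is divided into 3 shares of 27,000: Oskar and Verity each take 27,000; Zubin's 27,000 share passes to Zubin's issue.
Zubin's share (27,000) is divided into 3 shares of 9,000: Bruno, Bilal, and Yevgeni each take 9,000.

Bilal receives 1/9 of the estate.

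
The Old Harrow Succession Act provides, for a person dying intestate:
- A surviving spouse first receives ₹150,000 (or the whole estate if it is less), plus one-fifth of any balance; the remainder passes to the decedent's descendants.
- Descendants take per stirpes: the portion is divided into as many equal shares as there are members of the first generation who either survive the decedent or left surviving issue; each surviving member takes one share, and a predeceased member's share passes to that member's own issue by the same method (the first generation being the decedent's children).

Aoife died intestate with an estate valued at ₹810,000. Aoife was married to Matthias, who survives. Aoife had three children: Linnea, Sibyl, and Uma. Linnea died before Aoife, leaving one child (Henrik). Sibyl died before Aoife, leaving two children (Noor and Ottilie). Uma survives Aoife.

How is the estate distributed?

Matthias first takes ₹150,000, leaving a balance of ₹660,000. Matthias then takes one-fifth of the balance (₹132,000), for a total of ₹282,000. The remaining ₹528,000 passes to the descendants.
The descendants' portion (₹528,000) is divided into 3 shares of ₹176,000: Uma takes ₹176,000; Linnea's ₹176,000 share passes to Linnea's issue; Sibyl's ₹176,000 share passes to Sibyl's issue.
Linnea's share (₹176,000) passes entirely to Henrik.
Sibyl's share (₹176,000) is divided into 2 shares of ₹88,000: Noor and Ottilie each take ₹88,000.

Matthias: ₹282,000; Henrik: ₹176,000; Noor: ₹88,000; Ottilie: ₹88,000; Uma: ₹176,000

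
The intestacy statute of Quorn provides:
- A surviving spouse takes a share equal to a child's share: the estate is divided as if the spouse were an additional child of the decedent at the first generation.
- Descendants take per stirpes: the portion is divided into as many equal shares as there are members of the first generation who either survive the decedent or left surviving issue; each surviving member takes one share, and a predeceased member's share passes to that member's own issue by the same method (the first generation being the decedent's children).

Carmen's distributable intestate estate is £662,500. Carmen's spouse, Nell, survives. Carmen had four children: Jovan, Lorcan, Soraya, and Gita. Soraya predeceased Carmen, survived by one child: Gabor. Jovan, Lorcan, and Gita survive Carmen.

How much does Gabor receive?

The spouse counts as an additional share at the children's level, so there are 5 primary shares of £132,500. Nell takes one such share (£132,500).
The children's combined portion (£530,000) is divided into 4 shares of £132,500: Jovan, Lorcan, and Gita each take £132,500; Soraya's £132,500 share passes to Soraya's issue.
Soraya's share (£132,500) passes entirely to Gabor.

Gabor receives £132,500.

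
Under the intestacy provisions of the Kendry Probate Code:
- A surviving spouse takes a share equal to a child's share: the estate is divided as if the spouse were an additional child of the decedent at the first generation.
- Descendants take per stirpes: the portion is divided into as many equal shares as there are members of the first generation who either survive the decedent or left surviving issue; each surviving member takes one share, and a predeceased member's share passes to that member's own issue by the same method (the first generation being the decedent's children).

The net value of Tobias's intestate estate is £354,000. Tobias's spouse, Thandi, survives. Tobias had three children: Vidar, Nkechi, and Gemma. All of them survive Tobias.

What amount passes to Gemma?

The spouse counts as an additional share at the children's level, so there are 4 primary shares of £88,500. Thandi takes one such share (£88,500).
The children's combined portion (£265,500) is divided into 3 shares of £88,500: Vidar, Nkechi, and Gemma each take £88,500.

Gemma receives £88,500.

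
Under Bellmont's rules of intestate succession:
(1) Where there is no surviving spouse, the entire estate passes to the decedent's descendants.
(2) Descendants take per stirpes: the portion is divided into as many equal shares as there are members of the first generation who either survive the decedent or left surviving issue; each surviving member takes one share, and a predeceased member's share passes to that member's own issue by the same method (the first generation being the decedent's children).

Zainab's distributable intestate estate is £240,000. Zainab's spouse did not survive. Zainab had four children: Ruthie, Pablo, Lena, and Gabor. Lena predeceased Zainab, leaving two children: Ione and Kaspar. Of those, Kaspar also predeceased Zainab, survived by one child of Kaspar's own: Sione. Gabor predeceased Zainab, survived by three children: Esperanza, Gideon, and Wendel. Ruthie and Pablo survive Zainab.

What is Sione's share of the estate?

The entire £240,000 passes to the descendants.
That amount (£240,000) is divided into 4 shares of £60,000: Ruthie and Pablo each take £60,000; Lena's £60,000 share passes to Lena's issue; Gabor's £60,000 share passes to Gabor's issue.
Lena's share (£60,000) is divided into 2 shares of £30,000: Ione takes £30,000; Kaspar's £30,000 share passes to Kaspar's issue.
Kaspar's share (£30,000) passes entirely to Sione.
Gabor's share (£60,000) is divided into 3 shares of £20,000: Esperanza, Gideon, and Wendel each take £20,000.

Sione receives £30,000.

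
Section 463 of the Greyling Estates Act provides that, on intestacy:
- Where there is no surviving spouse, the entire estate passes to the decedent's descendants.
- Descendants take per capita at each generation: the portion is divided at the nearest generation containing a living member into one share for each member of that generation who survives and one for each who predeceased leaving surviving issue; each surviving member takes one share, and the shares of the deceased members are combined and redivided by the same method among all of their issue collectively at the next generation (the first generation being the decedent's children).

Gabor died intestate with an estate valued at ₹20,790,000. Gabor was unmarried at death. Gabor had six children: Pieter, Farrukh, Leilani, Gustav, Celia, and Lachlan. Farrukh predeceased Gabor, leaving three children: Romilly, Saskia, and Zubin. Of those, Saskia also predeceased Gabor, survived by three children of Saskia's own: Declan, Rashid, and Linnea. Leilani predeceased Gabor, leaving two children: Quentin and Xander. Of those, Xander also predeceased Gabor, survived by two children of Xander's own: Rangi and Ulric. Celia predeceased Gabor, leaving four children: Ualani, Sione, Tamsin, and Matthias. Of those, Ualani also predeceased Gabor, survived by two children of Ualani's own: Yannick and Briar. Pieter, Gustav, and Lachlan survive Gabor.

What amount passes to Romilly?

The entire ₹20,790,000 passes to the descendants.
That amount (₹20,790,000) is divided at the children's generation into 6 shares of ₹3,465,000. Pieter, Gustav, and Lachlan each take ₹3,465,000. The 3 shares of the deceased (Farrukh, Leilani, and Celia) are combined into a pool of ₹10,395,000.
That pool (₹10,395,000) is divided at the grandchildren's generation into 9 shares of ₹1,155,000. Romilly, Zubin, Quentin, Sione, Tamsin, and Matthias each take ₹1,155,000. The 3 shares of the deceased (Saskia, Xander, and Ualani) are combined into a pool of ₹3,465,000.
That pool (₹3,465,000) is divided at the great-grandchildren's generation equally among Declan, Rashid, Linnea, Rangi, Ulric, Yannick, and Briar: ₹495,000 each.

Romilly receives ₹1,155,000.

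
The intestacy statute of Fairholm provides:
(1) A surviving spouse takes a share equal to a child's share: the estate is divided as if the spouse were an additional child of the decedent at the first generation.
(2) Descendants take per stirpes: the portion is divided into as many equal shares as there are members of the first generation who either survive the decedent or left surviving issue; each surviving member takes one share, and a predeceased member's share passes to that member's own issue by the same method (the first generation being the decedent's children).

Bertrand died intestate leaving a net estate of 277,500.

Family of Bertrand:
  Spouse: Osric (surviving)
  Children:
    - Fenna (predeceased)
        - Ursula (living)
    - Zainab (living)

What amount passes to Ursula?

Ursula receives 92,500.

The spouse counts as an additional share at the children's level, so there are 3 primary shares of 92,500. Osric takes one such share (92,500).
The children's combined portion (185,000) is divided into 2 shares of 92,500: Zainab takes 92,500; Fenna's 92,500 share passes to Fenna's issue.
Fenna's share (92,500) passes entirely to Ursula.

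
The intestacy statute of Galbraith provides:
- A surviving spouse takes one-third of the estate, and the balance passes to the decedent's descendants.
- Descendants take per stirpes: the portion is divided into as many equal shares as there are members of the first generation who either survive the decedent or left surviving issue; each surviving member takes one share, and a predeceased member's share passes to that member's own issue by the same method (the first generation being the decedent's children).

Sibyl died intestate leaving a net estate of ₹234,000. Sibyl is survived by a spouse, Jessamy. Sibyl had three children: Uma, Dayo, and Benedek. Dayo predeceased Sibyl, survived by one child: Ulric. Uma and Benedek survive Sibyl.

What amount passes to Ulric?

Ulric receives ₹52,000.

Jessamy takes one-third of ₹234,000 = ₹78,000. The remaining ₹156,000 passes to the descendants.
The descendants' portion (₹156,000) is divided into 3 shares of ₹52,000: Uma and Benedek each take ₹52,000; Dayo's ₹52,000 share passes to Dayo's issue.
Dayo's share (₹52,000) passes entirely to Ulric.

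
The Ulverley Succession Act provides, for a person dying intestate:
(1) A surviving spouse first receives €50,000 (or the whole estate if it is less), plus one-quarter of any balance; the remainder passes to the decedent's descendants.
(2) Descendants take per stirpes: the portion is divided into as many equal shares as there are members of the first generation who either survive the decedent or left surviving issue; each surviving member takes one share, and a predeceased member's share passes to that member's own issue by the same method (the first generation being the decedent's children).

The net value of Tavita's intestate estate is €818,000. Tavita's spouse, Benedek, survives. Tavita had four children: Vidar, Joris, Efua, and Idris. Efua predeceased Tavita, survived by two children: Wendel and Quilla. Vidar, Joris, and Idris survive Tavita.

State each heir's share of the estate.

Benedek: €242,000; Vidar: €144,000; Joris: €144,000; Wendel: €72,000; Quilla: €72,000; Idris: €144,000

Benedek first takes €50,000, leaving a balance of €768,000. Benedek then takes one-quarter of the balance (€192,000), for a total of €242,000. The remaining €576,000 passes to the descendants.
The descendants' portion (€576,000) is divided into 4 shares of €144,000: Vidar, Joris, and Idris each take €144,000; Efua's €144,000 share passes to Efua's issue.
Efua's share (€144,000) is divided into 2 shares of €72,000: Wendel and Quilla each take €72,000.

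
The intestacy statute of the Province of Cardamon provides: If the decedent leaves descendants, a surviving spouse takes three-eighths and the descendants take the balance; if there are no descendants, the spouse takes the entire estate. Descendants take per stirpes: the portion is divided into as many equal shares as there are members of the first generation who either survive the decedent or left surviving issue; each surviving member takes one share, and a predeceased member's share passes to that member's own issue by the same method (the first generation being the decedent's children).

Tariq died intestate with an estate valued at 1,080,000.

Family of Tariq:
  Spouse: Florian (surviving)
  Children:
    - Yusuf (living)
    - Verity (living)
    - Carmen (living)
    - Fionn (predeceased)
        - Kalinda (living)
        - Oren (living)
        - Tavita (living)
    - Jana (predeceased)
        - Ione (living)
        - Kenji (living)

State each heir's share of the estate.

Florian takes three-eighths of 1,080,000 = 405,000. The remaining 675,000 passes to the descendants.
The descendants' portion (675,000) is divided into 5 shares of 135,000: Yusuf, Verity, and Carmen each take 135,000; Fionn's 135,000 share passes to Fionn's issue; Jana's 135,000 share passes to Jana's issue.
Fionn's share (135,000) is divided into 3 shares of 45,000: Kalinda, Oren, and Tavita each take 45,000.
Jana's share (135,000) is divided into 2 shares of 67,500: Ione and Kenji each take 67,500.

Florian: 405,000; Yusuf: 135,000; Verity: 135,000; Carmen: 135,000; Kalinda: 45,000; Oren: 45,000; Tavita: 45,000; Ione: 67,500; Kenji: 67,500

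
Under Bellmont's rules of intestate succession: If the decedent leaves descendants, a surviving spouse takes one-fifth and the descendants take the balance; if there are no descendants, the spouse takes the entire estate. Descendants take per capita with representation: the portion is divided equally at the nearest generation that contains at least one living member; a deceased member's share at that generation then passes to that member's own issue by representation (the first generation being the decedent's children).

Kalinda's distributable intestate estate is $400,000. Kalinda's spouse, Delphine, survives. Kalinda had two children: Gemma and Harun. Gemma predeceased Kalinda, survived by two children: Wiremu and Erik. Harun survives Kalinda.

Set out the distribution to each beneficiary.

Delphine takes one-fifth of $400,000 = $80,000. The remaining $320,000 passes to the descendants.
The descendants' portion ($320,000) is divided into 2 shares of $160,000: Harun takes $160,000; Gemma's $160,000 share passes to Gemma's issue.
Gemma's share ($160,000) is divided into 2 shares of $80,000: Wiremu and Erik each take $80,000.

Delphine: $80,000; Wiremu: $80,000; Erik: $80,000; Harun: $160,000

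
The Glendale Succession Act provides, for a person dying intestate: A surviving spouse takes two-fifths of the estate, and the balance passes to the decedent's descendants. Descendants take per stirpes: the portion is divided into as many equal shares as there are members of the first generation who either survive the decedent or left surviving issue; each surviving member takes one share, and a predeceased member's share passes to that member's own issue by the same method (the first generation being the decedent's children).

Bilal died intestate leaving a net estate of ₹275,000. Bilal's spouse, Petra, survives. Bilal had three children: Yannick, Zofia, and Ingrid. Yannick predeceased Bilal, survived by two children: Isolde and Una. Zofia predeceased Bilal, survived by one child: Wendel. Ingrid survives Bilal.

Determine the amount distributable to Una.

Petra takes two-fifths of ₹275,000 = ₹110,000. The remaining ₹165,000 passes to the descendants.
The descendants' portion (₹165,000) is divided into 3 shares of ₹55,000: Ingrid takes ₹55,000; Yannick's ₹55,000 share passes to Yannick's issue; Zofia's ₹55,000 share passes to Zofia's issue.
Yannick's share (₹55,000) is divided into 2 shares of ₹27,500: Isolde and Una each take ₹27,500.
Zofia's share (₹55,000) passes entirely to Wendel.

Una receives ₹27,500.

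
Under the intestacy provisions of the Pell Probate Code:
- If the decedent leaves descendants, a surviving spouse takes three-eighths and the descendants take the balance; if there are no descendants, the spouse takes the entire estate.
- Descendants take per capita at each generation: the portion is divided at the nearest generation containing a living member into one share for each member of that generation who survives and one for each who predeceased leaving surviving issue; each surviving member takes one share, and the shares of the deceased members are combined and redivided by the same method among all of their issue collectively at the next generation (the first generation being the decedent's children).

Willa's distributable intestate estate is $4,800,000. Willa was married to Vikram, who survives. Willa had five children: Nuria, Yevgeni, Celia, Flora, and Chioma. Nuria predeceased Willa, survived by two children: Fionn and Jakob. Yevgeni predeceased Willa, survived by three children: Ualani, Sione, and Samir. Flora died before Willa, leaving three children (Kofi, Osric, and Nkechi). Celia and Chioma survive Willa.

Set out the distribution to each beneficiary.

Vikram takes three-eighths of $4,800,000 = $1,800,000. The remaining $3,000,000 passes to the descendants.
The descendants' portion ($3,000,000) is divided at the children's generation into 5 shares of $600,000. Celia and Chioma each take $600,000. The 3 shares of the deceased (Nuria, Yevgeni, and Flora) are combined into a pool of $1,800,000.
That pool ($1,800,000) is divided at the grandchildren's generation equally among Fionn, Jakob, Ualani, Sione, Samir, Kofi, Osric, and Nkechi: $225,000 each.

Vikram: $1,800,000; Fionn: $225,000; Jakob: $225,000; Ualani: $225,000; Sione: $225,000; Samir: $225,000; Celia: $600,000; Kofi: $225,000; Osric: $225,000; Nkechi: $225,000; Chioma: $600,000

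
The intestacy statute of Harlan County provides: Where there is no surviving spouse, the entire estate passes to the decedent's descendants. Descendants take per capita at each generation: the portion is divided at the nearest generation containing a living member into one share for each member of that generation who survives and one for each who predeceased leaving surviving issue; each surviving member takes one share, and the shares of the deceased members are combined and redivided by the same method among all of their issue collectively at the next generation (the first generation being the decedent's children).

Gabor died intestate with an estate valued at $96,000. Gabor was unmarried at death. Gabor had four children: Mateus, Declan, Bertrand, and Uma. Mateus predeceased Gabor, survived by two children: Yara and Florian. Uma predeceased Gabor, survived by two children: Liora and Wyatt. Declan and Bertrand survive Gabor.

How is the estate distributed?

The entire $96,000 passes to the descendants.
That amount ($96,000) is divided at the children's generation into 4 shares of $24,000. Declan and Bertrand each take $24,000. The 2 shares of the deceased (Mateus and Uma) are combined into a pool of $48,000.
That pool ($48,000) is divided at the grandchildren's generation equally among Yara, Florian, Liora, and Wyatt: $12,000 each.

Yara: $12,000; Florian: $12,000; Declan: $24,000; Bertrand: $24,000; Liora: $12,000; Wyatt: $12,000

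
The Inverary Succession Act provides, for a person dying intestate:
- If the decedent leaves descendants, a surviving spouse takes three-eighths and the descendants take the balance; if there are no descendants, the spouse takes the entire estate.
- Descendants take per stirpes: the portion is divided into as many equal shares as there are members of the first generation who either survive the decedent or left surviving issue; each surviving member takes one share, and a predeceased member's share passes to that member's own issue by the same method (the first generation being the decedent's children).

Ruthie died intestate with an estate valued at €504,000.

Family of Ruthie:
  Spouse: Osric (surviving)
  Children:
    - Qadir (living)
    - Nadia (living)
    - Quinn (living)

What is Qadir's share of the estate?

Qadir receives €105,000.

Osric takes three-eighths of €504,000 = €189,000. The remaining €315,000 passes to the descendants.
The descendants' portion (€315,000) is divided into 3 shares of €105,000: Qadir, Nadia, and Quinn each take €105,000.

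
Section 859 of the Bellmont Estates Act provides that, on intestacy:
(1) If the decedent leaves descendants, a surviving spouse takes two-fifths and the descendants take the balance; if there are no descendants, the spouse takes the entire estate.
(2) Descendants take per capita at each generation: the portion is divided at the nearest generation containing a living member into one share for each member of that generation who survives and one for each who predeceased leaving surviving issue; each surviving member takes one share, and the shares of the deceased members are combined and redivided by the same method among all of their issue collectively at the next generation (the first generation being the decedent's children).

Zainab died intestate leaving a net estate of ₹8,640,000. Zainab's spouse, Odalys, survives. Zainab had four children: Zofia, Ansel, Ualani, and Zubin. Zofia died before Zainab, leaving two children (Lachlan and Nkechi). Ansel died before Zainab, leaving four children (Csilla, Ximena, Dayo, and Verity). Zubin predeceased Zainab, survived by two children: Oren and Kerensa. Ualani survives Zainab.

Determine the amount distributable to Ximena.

Odalys takes two-fifths of ₹8,640,000 = ₹3,456,000. The remaining ₹5,184,000 passes to the descendants.
The descendants' portion (₹5,184,000) is divided at the children's generation into 4 shares of ₹1,296,000. Ualani takes ₹1,296,000. The 3 shares of the deceased (Zofia, Ansel, and Zubin) are combined into a pool of ₹3,888,000.
That pool (₹3,888,000) is divided at the grandchildren's generation equally among Lachlan, Nkechi, Csilla, Ximena, Dayo, Verity, Oren, and Kerensa: ₹486,000 each.

Ximena receives ₹486,000.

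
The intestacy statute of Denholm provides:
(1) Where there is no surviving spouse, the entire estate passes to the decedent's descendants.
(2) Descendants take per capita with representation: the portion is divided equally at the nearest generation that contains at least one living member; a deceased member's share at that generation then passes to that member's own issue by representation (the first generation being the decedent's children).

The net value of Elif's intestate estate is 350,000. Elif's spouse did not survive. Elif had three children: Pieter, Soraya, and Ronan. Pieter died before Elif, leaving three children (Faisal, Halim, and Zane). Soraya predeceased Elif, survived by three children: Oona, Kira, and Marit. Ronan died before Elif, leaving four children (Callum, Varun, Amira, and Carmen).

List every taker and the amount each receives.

Faisal: 35,000; Halim: 35,000; Zane: 35,000; Oona: 35,000; Kira: 35,000; Marit: 35,000; Callum: 35,000; Varun: 35,000; Amira: 35,000; Carmen: 35,000

The entire 350,000 passes to the descendants.
No child survives, so the initial division is made at the grandchildren's generation.
That amount (350,000) is divided into 10 shares of 35,000: Faisal, Halim, Zane, Oona, Kira, Marit, Callum, Varun, Amira, and Carmen each take 35,000.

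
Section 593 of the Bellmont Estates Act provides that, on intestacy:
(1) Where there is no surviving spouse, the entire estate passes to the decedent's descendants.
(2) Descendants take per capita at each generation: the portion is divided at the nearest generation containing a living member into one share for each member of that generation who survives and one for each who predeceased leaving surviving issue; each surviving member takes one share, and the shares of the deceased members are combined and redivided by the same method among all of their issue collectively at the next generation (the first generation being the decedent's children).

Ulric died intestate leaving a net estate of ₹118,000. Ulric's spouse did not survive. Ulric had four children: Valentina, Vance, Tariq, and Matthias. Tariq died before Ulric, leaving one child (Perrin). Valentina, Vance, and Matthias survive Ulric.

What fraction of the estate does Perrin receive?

The entire ₹118,000 passes to the descendants.
That amount (₹118,000) is divided at the children's generation into 4 shares of ₹29,500. Valentina, Vance, and Matthias each take ₹29,500. The remaining share for the deceased Tariq (₹29,500) is carried to the next generation.
That pool (₹29,500) passes entirely to Perrin, the sole taker at the grandchildren's generation.

Perrin receives 1/4 of the estate.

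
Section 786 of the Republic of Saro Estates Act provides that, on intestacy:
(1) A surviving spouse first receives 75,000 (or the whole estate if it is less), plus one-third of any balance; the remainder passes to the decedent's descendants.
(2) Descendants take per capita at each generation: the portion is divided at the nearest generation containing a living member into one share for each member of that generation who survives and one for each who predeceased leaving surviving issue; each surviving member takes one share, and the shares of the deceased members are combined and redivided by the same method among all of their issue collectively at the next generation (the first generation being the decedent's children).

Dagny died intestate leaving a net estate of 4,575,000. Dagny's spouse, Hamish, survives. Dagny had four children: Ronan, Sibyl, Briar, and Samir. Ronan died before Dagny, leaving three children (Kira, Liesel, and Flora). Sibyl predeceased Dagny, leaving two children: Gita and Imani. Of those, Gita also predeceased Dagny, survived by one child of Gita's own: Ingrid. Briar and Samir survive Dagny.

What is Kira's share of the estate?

Hamish first takes 75,000, leaving a balance of 4,500,000. Hamish then takes one-third of the balance (1,500,000), for a total of 1,575,000. The remaining 3,000,000 passes to the descendants.
The descendants' portion (3,000,000) is divided at the children's generation into 4 shares of 750,000. Briar and Samir each take 750,000. The 2 shares of the deceased (Ronan and Sibyl) are combined into a pool of 1,500,000.
That pool (1,500,000) is divided at the grandchildren's generation into 5 shares of 300,000. Kira, Liesel, Flora, and Imani each take 300,000. The remaining share for the deceased Gita (300,000) is carried to the next generation.
That pool (300,000) passes entirely to Ingrid, the sole taker at the great-grandchildren's generation.

Kira receives 300,000.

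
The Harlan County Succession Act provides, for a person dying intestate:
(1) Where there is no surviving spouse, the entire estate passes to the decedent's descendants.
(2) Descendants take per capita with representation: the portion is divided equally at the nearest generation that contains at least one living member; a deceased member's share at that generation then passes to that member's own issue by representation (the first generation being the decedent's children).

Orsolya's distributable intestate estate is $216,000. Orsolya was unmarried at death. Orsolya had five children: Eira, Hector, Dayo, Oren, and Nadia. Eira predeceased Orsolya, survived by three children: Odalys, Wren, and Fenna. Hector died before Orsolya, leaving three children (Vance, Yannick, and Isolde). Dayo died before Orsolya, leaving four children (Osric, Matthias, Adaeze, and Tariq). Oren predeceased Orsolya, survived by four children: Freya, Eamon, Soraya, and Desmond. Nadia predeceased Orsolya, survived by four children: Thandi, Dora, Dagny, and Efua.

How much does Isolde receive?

The entire $216,000 passes to the descendants.
No child survives, so the initial division is made at the grandchildren's generation.
That amount ($216,000) is divided into 18 shares of $12,000: Odalys, Wren, Fenna, Vance, Yannick, Isolde, Osric, Matthias, Adaeze, Tariq, Freya, Eamon, Soraya, Desmond, Thandi, Dora, Dagny, and Efua each take $12,000.

Isolde receives $12,000.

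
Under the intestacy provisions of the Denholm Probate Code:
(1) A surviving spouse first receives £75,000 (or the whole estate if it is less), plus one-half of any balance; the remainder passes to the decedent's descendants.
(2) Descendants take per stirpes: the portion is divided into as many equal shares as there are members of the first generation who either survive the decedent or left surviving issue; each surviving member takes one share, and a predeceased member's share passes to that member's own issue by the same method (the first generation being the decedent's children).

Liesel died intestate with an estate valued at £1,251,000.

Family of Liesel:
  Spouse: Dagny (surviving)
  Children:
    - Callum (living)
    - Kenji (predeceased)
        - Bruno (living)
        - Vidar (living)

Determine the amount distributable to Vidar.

Vidar receives £147,000.

Dagny first takes £75,000, leaving a balance of £1,176,000. Dagny then takes one-half of the balance (£588,000), for a total of £663,000. The remaining £588,000 passes to the descendants.
The descendants' portion (£588,000) is divided into 2 shares of £294,000: Callum takes £294,000; Kenji's £294,000 share passes to Kenji's issue.
Kenji's share (£294,000) is divided into 2 shares of £147,000: Bruno and Vidar each take £147,000.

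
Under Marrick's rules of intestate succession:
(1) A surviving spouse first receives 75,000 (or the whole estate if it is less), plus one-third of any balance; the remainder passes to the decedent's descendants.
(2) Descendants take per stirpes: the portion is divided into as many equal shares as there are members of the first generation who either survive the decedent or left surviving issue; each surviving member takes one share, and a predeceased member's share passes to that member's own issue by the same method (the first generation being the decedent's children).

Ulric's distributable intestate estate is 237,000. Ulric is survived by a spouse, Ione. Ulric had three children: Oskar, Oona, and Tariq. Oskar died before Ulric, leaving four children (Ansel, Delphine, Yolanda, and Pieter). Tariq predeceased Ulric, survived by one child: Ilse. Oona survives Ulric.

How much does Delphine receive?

Delphine receives 9,000.

Ione first takes 75,000, leaving a balance of 162,000. Ione then takes one-third of the balance (54,000), for a total of 129,000. The remaining 108,000 passes to the descendants.
The descendants' portion (108,000) is divided into 3 shares of 36,000: Oona takes 36,000; Oskar's 36,000 share passes to Oskar's issue; Tariq's 36,000 share passes to Tariq's issue.
Oskar's share (36,000) is divided into 4 shares of 9,000: Ansel, Delphine, Yolanda, and Pieter each take 9,000.
Tariq's share (36,000) passes entirely to Ilse.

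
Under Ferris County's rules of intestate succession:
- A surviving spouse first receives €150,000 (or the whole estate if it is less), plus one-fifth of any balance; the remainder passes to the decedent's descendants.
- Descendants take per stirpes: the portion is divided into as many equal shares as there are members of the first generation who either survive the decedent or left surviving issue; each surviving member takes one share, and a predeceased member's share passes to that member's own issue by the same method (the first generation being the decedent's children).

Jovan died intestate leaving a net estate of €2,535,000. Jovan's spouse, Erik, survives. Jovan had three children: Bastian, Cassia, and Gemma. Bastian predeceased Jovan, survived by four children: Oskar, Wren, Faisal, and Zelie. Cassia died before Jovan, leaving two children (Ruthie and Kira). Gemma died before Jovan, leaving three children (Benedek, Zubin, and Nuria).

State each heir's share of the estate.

Erik first takes €150,000, leaving a balance of €2,385,000. Erik then takes one-fifth of the balance (€477,000), for a total of €627,000. The remaining €1,908,000 passes to the descendants.
The descendants' portion (€1,908,000) is divided into 3 shares of €636,000: Bastian's €636,000 share passes to Bastian's issue; Cassia's €636,000 share passes to Cassia's issue; Gemma's €636,000 share passes to Gemma's issue.
Bastian's share (€636,000) is divided into 4 shares of €159,000: Oskar, Wren, Faisal, and Zelie each take €159,000.
Cassia's share (€636,000) is divided into 2 shares of €318,000: Ruthie and Kira each take €318,000.
Gemma's share (€636,000) is divided into 3 shares of €212,000: Benedek, Zubin, and Nuria each take €212,000.

Erik: €627,000; Oskar: €159,000; Wren: €159,000; Faisal: €159,000; Zelie: €159,000; Ruthie: €318,000; Kira: €318,000; Benedek: €212,000; Zubin: €212,000; Nuria: €212,000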